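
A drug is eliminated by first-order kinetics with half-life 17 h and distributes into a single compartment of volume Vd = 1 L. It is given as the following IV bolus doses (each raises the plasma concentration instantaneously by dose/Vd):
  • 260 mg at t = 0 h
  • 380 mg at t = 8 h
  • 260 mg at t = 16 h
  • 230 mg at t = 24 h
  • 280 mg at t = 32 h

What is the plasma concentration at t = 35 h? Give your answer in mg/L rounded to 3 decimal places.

703.238 mg/L

k = ln 2 / 17 = 0.04077 per h
Dose 1 (260 mg at t=0 h): 260·exp(−0.04077·35) = 62.403 mg/L
Dose 2 (380 mg at t=8 h): 380·exp(−0.04077·27) = 126.380 mg/L
Dose 3 (260 mg at t=16 h): 260·exp(−0.04077·19) = 119.820 mg/L
Dose 4 (230 mg at t=24 h): 230·exp(−0.04077·11) = 146.874 mg/L
Dose 5 (280 mg at t=32 h): 280·exp(−0.04077·3) = 247.762 mg/L
C(35) = 62.403 + 126.380 + 119.820 + 146.874 + 247.762 = 703.238 mg/L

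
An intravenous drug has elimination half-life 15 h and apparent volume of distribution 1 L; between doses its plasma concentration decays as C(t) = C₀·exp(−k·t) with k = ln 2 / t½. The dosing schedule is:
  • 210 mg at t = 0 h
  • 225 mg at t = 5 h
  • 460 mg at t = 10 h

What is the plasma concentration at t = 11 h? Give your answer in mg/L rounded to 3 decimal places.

k = ln 2 / 15 = 0.04621 per h
Dose 1 (210 mg at t=0 h): 210·exp(−0.04621·11) = 126.318 mg/L
Dose 2 (225 mg at t=5 h): 225·exp(−0.04621·6) = 170.518 mg/L
Dose 3 (460 mg at t=10 h): 460·exp(−0.04621·1) = 439.227 mg/L
C(11) = 126.318 + 170.518 + 439.227 = 736.063 mg/L

736.063 mg/L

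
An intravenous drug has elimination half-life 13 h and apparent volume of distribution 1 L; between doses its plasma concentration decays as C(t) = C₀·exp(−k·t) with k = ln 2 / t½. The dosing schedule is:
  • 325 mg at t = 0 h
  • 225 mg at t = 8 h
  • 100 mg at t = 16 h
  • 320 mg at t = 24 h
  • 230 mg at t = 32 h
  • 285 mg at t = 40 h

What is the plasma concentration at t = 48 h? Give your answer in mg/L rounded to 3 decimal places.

k = ln 2 / 13 = 0.05332 per h
Dose 1 (325 mg at t=0 h): 325·exp(−0.05332·48) = 25.141 mg/L
Dose 2 (225 mg at t=8 h): 225·exp(−0.05332·40) = 26.665 mg/L
Dose 3 (100 mg at t=16 h): 100·exp(−0.05332·32) = 18.155 mg/L
Dose 4 (320 mg at t=24 h): 320·exp(−0.05332·24) = 89.003 mg/L
Dose 5 (230 mg at t=32 h): 230·exp(−0.05332·16) = 98.001 mg/L
Dose 6 (285 mg at t=40 h): 285·exp(−0.05332·8) = 186.035 mg/L
C(48) = 25.141 + 26.665 + 18.155 + 89.003 + 98.001 + 186.035 = 443.000 mg/L

443.000 mg/L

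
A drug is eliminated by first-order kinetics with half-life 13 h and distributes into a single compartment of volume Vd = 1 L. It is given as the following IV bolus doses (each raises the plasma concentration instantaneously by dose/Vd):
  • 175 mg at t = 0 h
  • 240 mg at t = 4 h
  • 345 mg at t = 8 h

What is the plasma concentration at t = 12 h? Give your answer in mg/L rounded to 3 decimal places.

527.690 mg/L

k = ln 2 / 13 = 0.05332 per h
Dose 1 (175 mg at t=0 h): 175·exp(−0.05332·12) = 92.292 mg/L
Dose 2 (240 mg at t=4 h): 240·exp(−0.05332·8) = 156.661 mg/L
Dose 3 (345 mg at t=8 h): 345·exp(−0.05332·4) = 278.737 mg/L
C(12) = 92.292 + 156.661 + 278.737 = 527.690 mg/L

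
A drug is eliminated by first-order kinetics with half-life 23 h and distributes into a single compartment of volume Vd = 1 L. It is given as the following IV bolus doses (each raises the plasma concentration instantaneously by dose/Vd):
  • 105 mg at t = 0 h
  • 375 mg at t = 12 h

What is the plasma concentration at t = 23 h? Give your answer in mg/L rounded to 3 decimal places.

k = ln 2 / 23 = 0.03014 per h
Dose 1 (105 mg at t=0 h): 105·exp(−0.03014·23) = 52.500 mg/L
Dose 2 (375 mg at t=12 h): 375·exp(−0.03014·11) = 269.191 mg/L
C(23) = 52.500 + 269.191 = 321.691 mg/L

321.691 mg/L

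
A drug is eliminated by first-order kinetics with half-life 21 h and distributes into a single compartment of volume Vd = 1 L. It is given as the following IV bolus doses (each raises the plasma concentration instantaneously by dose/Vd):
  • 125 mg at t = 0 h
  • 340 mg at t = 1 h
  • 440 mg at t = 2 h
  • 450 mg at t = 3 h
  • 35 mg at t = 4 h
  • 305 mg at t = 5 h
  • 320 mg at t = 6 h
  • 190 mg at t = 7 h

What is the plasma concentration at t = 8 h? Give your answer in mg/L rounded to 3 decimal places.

1898.641 mg/L

k = ln 2 / 21 = 0.03301 per h
Dose 1 (125 mg at t=0 h): 125·exp(−0.03301·8) = 95.991 mg/L
Dose 2 (340 mg at t=1 h): 340·exp(−0.03301·7) = 269.858 mg/L
Dose 3 (440 mg at t=2 h): 440·exp(−0.03301·6) = 360.948 mg/L
Dose 4 (450 mg at t=3 h): 450·exp(−0.03301·5) = 381.539 mg/L
Dose 5 (35 mg at t=4 h): 35·exp(−0.03301·4) = 30.671 mg/L
Dose 6 (305 mg at t=5 h): 305·exp(−0.03301·3) = 276.246 mg/L
Dose 7 (320 mg at t=6 h): 320·exp(−0.03301·2) = 299.558 mg/L
Dose 8 (190 mg at t=7 h): 190·exp(−0.03301·1) = 183.831 mg/L
C(8) = 95.991 + 269.858 + 360.948 + 381.539 + 30.671 + 276.246 + 299.558 + 183.831 = 1898.641 mg/L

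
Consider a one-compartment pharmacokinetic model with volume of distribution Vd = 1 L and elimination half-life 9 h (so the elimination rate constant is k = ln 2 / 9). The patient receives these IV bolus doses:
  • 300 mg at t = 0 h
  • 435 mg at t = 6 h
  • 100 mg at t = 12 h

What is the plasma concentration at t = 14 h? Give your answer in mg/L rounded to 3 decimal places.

422.697 mg/L

k = ln 2 / 9 = 0.07702 per h
Dose 1 (300 mg at t=0 h): 300·exp(−0.07702·14) = 102.059 mg/L
Dose 2 (435 mg at t=6 h): 435·exp(−0.07702·8) = 234.913 mg/L
Dose 3 (100 mg at t=12 h): 100·exp(−0.07702·2) = 85.724 mg/L
C(14) = 102.059 + 234.913 + 85.724 = 422.697 mg/L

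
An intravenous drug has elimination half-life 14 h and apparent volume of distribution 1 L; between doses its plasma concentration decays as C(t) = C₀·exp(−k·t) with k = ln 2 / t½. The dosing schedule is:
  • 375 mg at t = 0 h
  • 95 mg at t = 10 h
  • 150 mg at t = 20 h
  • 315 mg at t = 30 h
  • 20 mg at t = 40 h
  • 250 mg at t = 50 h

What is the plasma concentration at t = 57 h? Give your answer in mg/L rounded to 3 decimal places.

323.736 mg/L

k = ln 2 / 14 = 0.04951 per h
Dose 1 (375 mg at t=0 h): 375·exp(−0.04951·57) = 22.305 mg/L
Dose 2 (95 mg at t=10 h): 95·exp(−0.04951·47) = 9.271 mg/L
Dose 3 (150 mg at t=20 h): 150·exp(−0.04951·37) = 24.017 mg/L
Dose 4 (315 mg at t=30 h): 315·exp(−0.04951·27) = 82.747 mg/L
Dose 5 (20 mg at t=40 h): 20·exp(−0.04951·17) = 8.620 mg/L
Dose 6 (250 mg at t=50 h): 250·exp(−0.04951·7) = 176.777 mg/L
C(57) = 22.305 + 9.271 + 24.017 + 82.747 + 8.620 + 176.777 = 323.736 mg/L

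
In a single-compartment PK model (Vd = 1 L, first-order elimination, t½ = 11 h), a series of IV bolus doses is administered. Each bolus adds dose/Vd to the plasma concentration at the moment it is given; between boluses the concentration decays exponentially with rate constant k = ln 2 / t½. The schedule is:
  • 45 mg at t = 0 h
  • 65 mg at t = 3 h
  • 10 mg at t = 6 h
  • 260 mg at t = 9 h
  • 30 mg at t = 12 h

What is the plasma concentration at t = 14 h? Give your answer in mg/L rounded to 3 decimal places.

273.345 mg/L

k = ln 2 / 11 = 0.06301 per h
Dose 1 (45 mg at t=0 h): 45·exp(−0.06301·14) = 18.624 mg/L
Dose 2 (65 mg at t=3 h): 65·exp(−0.06301·11) = 32.500 mg/L
Dose 3 (10 mg at t=6 h): 10·exp(−0.06301·8) = 6.040 mg/L
Dose 4 (260 mg at t=9 h): 260·exp(−0.06301·5) = 189.732 mg/L
Dose 5 (30 mg at t=12 h): 30·exp(−0.06301·2) = 26.448 mg/L
C(14) = 18.624 + 32.500 + 6.040 + 189.732 + 26.448 = 273.345 mg/L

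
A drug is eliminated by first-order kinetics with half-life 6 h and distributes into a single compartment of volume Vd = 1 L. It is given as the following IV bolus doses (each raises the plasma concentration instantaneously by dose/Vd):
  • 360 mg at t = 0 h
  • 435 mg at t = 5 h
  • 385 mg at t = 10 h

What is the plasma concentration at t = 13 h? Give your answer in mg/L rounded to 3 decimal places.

525.047 mg/L

k = ln 2 / 6 = 0.11552 per h
Dose 1 (360 mg at t=0 h): 360·exp(−0.11552·13) = 80.181 mg/L
Dose 2 (435 mg at t=5 h): 435·exp(−0.11552·8) = 172.630 mg/L
Dose 3 (385 mg at t=10 h): 385·exp(−0.11552·3) = 272.236 mg/L
C(13) = 80.181 + 172.630 + 272.236 = 525.047 mg/L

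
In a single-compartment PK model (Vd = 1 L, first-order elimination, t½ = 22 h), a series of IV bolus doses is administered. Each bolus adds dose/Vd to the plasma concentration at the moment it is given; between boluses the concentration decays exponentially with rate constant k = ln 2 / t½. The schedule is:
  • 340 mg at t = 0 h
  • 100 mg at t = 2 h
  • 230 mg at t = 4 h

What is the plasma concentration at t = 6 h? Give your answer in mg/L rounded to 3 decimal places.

585.549 mg/L

k = ln 2 / 22 = 0.03151 per h
Dose 1 (340 mg at t=0 h): 340·exp(−0.03151·6) = 281.436 mg/L
Dose 2 (100 mg at t=2 h): 100·exp(−0.03151·4) = 88.159 mg/L
Dose 3 (230 mg at t=4 h): 230·exp(−0.03151·2) = 215.954 mg/L
C(6) = 281.436 + 88.159 + 215.954 = 585.549 mg/L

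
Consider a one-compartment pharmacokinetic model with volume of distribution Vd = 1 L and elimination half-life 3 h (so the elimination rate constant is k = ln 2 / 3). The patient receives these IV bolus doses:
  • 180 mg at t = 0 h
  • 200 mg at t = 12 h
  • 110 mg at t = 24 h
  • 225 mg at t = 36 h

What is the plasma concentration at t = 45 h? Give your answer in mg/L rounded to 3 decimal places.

29.088 mg/L

k = ln 2 / 3 = 0.23105 per h
Dose 1 (180 mg at t=0 h): 180·exp(−0.23105·45) = 0.005 mg/L
Dose 2 (200 mg at t=12 h): 200·exp(−0.23105·33) = 0.098 mg/L
Dose 3 (110 mg at t=24 h): 110·exp(−0.23105·21) = 0.859 mg/L
Dose 4 (225 mg at t=36 h): 225·exp(−0.23105·9) = 28.125 mg/L
C(45) = 0.005 + 0.098 + 0.859 + 28.125 = 29.088 mg/L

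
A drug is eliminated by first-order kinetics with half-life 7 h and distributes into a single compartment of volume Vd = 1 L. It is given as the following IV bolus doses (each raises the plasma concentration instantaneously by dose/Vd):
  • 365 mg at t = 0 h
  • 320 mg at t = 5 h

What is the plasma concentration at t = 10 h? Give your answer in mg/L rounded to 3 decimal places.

330.639 mg/L

k = ln 2 / 7 = 0.09902 per h
Dose 1 (365 mg at t=0 h): 365·exp(−0.09902·10) = 135.597 mg/L
Dose 2 (320 mg at t=5 h): 320·exp(−0.09902·5) = 195.042 mg/L
C(10) = 135.597 + 195.042 = 330.639 mg/L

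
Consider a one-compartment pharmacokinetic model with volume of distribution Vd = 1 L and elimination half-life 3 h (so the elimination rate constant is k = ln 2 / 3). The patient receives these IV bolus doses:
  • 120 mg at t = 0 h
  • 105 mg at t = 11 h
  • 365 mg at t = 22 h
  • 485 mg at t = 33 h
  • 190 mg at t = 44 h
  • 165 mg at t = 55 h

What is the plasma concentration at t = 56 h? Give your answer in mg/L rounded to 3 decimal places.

145.367 mg/L

k = ln 2 / 3 = 0.23105 per h
Dose 1 (120 mg at t=0 h): 120·exp(−0.23105·56) = 0.000 mg/L
Dose 2 (105 mg at t=11 h): 105·exp(−0.23105·45) = 0.003 mg/L
Dose 3 (365 mg at t=22 h): 365·exp(−0.23105·34) = 0.141 mg/L
Dose 4 (485 mg at t=33 h): 485·exp(−0.23105·23) = 2.387 mg/L
Dose 5 (190 mg at t=44 h): 190·exp(−0.23105·12) = 11.875 mg/L
Dose 6 (165 mg at t=55 h): 165·exp(−0.23105·1) = 130.961 mg/L
C(56) = 0.000 + 0.003 + 0.141 + 2.387 + 11.875 + 130.961 = 145.367 mg/L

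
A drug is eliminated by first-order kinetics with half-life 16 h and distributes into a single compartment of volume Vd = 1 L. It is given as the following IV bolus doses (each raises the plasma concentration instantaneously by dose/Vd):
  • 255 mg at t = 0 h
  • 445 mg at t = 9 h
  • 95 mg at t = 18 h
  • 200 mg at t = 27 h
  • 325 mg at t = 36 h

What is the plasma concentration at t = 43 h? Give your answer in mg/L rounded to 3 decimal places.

513.749 mg/L

k = ln 2 / 16 = 0.04332 per h
Dose 1 (255 mg at t=0 h): 255·exp(−0.04332·43) = 39.584 mg/L
Dose 2 (445 mg at t=9 h): 445·exp(−0.04332·34) = 102.017 mg/L
Dose 3 (95 mg at t=18 h): 95·exp(−0.04332·25) = 32.164 mg/L
Dose 4 (200 mg at t=27 h): 200·exp(−0.04332·16) = 100.000 mg/L
Dose 5 (325 mg at t=36 h): 325·exp(−0.04332·7) = 239.984 mg/L
C(43) = 39.584 + 102.017 + 32.164 + 100.000 + 239.984 = 513.749 mg/L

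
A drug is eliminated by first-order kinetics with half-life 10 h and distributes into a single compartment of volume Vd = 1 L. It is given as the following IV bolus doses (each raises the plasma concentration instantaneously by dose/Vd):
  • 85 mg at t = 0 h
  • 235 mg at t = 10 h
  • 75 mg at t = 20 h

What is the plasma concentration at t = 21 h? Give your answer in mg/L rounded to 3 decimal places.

k = ln 2 / 10 = 0.06931 per h
Dose 1 (85 mg at t=0 h): 85·exp(−0.06931·21) = 19.827 mg/L
Dose 2 (235 mg at t=10 h): 235·exp(−0.06931·11) = 109.631 mg/L
Dose 3 (75 mg at t=20 h): 75·exp(−0.06931·1) = 69.977 mg/L
C(21) = 19.827 + 109.631 + 69.977 = 199.436 mg/L

199.436 mg/L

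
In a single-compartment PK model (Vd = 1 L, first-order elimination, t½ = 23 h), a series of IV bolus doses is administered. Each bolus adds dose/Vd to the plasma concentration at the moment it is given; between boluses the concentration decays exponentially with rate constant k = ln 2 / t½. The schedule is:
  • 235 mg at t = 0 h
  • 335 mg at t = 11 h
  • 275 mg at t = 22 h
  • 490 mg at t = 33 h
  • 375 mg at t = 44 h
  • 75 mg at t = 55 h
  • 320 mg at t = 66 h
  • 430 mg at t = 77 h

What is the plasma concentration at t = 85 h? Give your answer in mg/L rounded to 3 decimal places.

k = ln 2 / 23 = 0.03014 per h
Dose 1 (235 mg at t=0 h): 235·exp(−0.03014·85) = 18.137 mg/L
Dose 2 (335 mg at t=11 h): 335·exp(−0.03014·74) = 36.017 mg/L
Dose 3 (275 mg at t=22 h): 275·exp(−0.03014·63) = 41.188 mg/L
Dose 4 (490 mg at t=33 h): 490·exp(−0.03014·52) = 102.237 mg/L
Dose 5 (375 mg at t=44 h): 375·exp(−0.03014·41) = 108.997 mg/L
Dose 6 (75 mg at t=55 h): 75·exp(−0.03014·30) = 30.368 mg/L
Dose 7 (320 mg at t=66 h): 320·exp(−0.03014·19) = 180.498 mg/L
Dose 8 (430 mg at t=77 h): 430·exp(−0.03014·8) = 337.880 mg/L
C(85) = 18.137 + 36.017 + 41.188 + 102.237 + 108.997 + 30.368 + 180.498 + 337.880 = 855.322 mg/L

855.322 mg/L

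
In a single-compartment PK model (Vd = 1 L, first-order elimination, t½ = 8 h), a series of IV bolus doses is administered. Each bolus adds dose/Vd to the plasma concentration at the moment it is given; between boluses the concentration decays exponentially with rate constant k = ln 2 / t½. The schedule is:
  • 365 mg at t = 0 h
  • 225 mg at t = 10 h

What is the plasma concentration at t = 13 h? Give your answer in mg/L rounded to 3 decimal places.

k = ln 2 / 8 = 0.08664 per h
Dose 1 (365 mg at t=0 h): 365·exp(−0.08664·13) = 118.337 mg/L
Dose 2 (225 mg at t=10 h): 225·exp(−0.08664·3) = 173.499 mg/L
C(13) = 118.337 + 173.499 = 291.835 mg/L

291.835 mg/L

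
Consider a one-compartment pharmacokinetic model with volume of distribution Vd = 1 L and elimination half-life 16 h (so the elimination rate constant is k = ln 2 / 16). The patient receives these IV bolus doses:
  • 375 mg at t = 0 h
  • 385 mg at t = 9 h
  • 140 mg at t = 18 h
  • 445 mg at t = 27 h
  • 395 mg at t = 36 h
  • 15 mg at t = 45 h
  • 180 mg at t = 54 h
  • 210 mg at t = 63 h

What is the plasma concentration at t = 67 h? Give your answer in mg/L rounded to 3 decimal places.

535.195 mg/L

k = ln 2 / 16 = 0.04332 per h
Dose 1 (375 mg at t=0 h): 375·exp(−0.04332·67) = 20.581 mg/L
Dose 2 (385 mg at t=9 h): 385·exp(−0.04332·58) = 31.205 mg/L
Dose 3 (140 mg at t=18 h): 140·exp(−0.04332·49) = 16.758 mg/L
Dose 4 (445 mg at t=27 h): 445·exp(−0.04332·40) = 78.666 mg/L
Dose 5 (395 mg at t=36 h): 395·exp(−0.04332·31) = 103.122 mg/L
Dose 6 (15 mg at t=45 h): 15·exp(−0.04332·22) = 5.783 mg/L
Dose 7 (180 mg at t=54 h): 180·exp(−0.04332·13) = 102.491 mg/L
Dose 8 (210 mg at t=63 h): 210·exp(−0.04332·4) = 176.588 mg/L
C(67) = 20.581 + 31.205 + 16.758 + 78.666 + 103.122 + 5.783 + 102.491 + 176.588 = 535.195 mg/L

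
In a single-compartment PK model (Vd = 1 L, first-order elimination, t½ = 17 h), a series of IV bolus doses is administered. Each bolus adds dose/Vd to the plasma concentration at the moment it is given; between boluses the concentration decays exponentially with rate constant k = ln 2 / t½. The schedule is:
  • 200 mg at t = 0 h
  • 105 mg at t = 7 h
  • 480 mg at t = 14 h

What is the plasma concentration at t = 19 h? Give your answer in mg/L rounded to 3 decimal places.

548.015 mg/L

k = ln 2 / 17 = 0.04077 per h
Dose 1 (200 mg at t=0 h): 200·exp(−0.04077·19) = 92.169 mg/L
Dose 2 (105 mg at t=7 h): 105·exp(−0.04077·12) = 64.372 mg/L
Dose 3 (480 mg at t=14 h): 480·exp(−0.04077·5) = 391.474 mg/L
C(19) = 92.169 + 64.372 + 391.474 = 548.015 mg/L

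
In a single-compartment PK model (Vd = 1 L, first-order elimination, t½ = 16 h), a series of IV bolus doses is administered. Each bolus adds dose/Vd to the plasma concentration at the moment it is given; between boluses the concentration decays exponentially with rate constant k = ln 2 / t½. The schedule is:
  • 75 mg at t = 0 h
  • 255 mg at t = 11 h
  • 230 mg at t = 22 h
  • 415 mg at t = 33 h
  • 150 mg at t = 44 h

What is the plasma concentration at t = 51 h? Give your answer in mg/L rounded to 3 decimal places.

k = ln 2 / 16 = 0.04332 per h
Dose 1 (75 mg at t=0 h): 75·exp(−0.04332·51) = 8.232 mg/L
Dose 2 (255 mg at t=11 h): 255·exp(−0.04332·40) = 45.078 mg/L
Dose 3 (230 mg at t=22 h): 230·exp(−0.04332·29) = 65.480 mg/L
Dose 4 (415 mg at t=33 h): 415·exp(−0.04332·18) = 190.278 mg/L
Dose 5 (150 mg at t=44 h): 150·exp(−0.04332·7) = 110.762 mg/L
C(51) = 8.232 + 45.078 + 65.480 + 190.278 + 110.762 = 419.831 mg/L

419.831 mg/L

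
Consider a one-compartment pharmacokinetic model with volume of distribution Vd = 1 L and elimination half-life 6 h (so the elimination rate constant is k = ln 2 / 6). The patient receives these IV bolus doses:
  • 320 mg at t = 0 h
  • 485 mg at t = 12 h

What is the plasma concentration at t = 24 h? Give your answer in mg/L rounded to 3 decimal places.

141.250 mg/L

k = ln 2 / 6 = 0.11552 per h
Dose 1 (320 mg at t=0 h): 320·exp(−0.11552·24) = 20.000 mg/L
Dose 2 (485 mg at t=12 h): 485·exp(−0.11552·12) = 121.250 mg/L
C(24) = 20.000 + 121.250 = 141.250 mg/L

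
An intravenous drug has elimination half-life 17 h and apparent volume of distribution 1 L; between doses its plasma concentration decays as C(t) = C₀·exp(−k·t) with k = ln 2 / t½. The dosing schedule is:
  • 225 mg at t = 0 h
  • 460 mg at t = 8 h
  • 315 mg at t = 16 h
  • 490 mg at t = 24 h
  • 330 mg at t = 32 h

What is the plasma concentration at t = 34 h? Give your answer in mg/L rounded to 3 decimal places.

996.894 mg/L

k = ln 2 / 17 = 0.04077 per h
Dose 1 (225 mg at t=0 h): 225·exp(−0.04077·34) = 56.250 mg/L
Dose 2 (460 mg at t=8 h): 460·exp(−0.04077·26) = 159.353 mg/L
Dose 3 (315 mg at t=16 h): 315·exp(−0.04077·18) = 151.207 mg/L
Dose 4 (490 mg at t=24 h): 490·exp(−0.04077·10) = 325.926 mg/L
Dose 5 (330 mg at t=32 h): 330·exp(−0.04077·2) = 304.158 mg/L
C(34) = 56.250 + 159.353 + 151.207 + 325.926 + 304.158 = 996.894 mg/L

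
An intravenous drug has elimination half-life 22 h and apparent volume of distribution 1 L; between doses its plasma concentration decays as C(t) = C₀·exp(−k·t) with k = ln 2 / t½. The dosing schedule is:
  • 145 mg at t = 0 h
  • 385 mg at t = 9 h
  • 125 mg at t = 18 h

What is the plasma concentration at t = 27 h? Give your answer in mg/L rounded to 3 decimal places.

374.425 mg/L

k = ln 2 / 22 = 0.03151 per h
Dose 1 (145 mg at t=0 h): 145·exp(−0.03151·27) = 61.933 mg/L
Dose 2 (385 mg at t=9 h): 385·exp(−0.03151·18) = 218.355 mg/L
Dose 3 (125 mg at t=18 h): 125·exp(−0.03151·9) = 94.137 mg/L
C(27) = 61.933 + 218.355 + 94.137 = 374.425 mg/L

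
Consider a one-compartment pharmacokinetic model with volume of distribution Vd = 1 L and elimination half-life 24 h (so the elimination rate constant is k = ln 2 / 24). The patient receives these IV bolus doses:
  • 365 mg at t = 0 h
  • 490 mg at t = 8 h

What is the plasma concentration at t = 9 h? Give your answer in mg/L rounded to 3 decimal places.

k = ln 2 / 24 = 0.02888 per h
Dose 1 (365 mg at t=0 h): 365·exp(−0.02888·9) = 281.453 mg/L
Dose 2 (490 mg at t=8 h): 490·exp(−0.02888·1) = 476.051 mg/L
C(9) = 281.453 + 476.051 = 757.504 mg/L

757.504 mg/L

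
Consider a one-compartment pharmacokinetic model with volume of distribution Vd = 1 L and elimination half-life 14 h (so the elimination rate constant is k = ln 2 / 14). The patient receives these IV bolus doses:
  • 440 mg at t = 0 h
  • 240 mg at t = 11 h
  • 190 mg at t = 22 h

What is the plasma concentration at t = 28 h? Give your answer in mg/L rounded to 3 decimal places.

k = ln 2 / 14 = 0.04951 per h
Dose 1 (440 mg at t=0 h): 440·exp(−0.04951·28) = 110.000 mg/L
Dose 2 (240 mg at t=11 h): 240·exp(−0.04951·17) = 103.437 mg/L
Dose 3 (190 mg at t=22 h): 190·exp(−0.04951·6) = 141.169 mg/L
C(28) = 110.000 + 103.437 + 141.169 = 354.606 mg/L

354.606 mg/L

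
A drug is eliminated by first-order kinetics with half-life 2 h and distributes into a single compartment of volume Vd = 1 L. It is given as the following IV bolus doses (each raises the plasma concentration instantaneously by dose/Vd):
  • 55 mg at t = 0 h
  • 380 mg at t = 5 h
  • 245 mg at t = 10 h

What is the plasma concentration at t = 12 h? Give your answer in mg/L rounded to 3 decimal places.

156.947 mg/L

k = ln 2 / 2 = 0.34657 per h
Dose 1 (55 mg at t=0 h): 55·exp(−0.34657·12) = 0.859 mg/L
Dose 2 (380 mg at t=5 h): 380·exp(−0.34657·7) = 33.588 mg/L
Dose 3 (245 mg at t=10 h): 245·exp(−0.34657·2) = 122.500 mg/L
C(12) = 0.859 + 33.588 + 122.500 = 156.947 mg/L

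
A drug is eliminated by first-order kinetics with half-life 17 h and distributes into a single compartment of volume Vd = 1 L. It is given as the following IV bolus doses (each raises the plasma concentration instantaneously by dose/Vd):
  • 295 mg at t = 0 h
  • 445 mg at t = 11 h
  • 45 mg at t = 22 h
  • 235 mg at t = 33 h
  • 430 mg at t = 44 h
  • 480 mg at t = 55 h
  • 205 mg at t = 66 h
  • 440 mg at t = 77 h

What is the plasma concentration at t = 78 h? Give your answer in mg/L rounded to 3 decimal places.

926.854 mg/L

k = ln 2 / 17 = 0.04077 per h
Dose 1 (295 mg at t=0 h): 295·exp(−0.04077·78) = 12.264 mg/L
Dose 2 (445 mg at t=11 h): 445·exp(−0.04077·67) = 28.970 mg/L
Dose 3 (45 mg at t=22 h): 45·exp(−0.04077·56) = 4.588 mg/L
Dose 4 (235 mg at t=33 h): 235·exp(−0.04077·45) = 37.517 mg/L
Dose 5 (430 mg at t=44 h): 430·exp(−0.04077·34) = 107.500 mg/L
Dose 6 (480 mg at t=55 h): 480·exp(−0.04077·23) = 187.917 mg/L
Dose 7 (205 mg at t=66 h): 205·exp(−0.04077·12) = 125.679 mg/L
Dose 8 (440 mg at t=77 h): 440·exp(−0.04077·1) = 422.421 mg/L
C(78) = 12.264 + 28.970 + 4.588 + 37.517 + 107.500 + 187.917 + 125.679 + 422.421 = 926.854 mg/L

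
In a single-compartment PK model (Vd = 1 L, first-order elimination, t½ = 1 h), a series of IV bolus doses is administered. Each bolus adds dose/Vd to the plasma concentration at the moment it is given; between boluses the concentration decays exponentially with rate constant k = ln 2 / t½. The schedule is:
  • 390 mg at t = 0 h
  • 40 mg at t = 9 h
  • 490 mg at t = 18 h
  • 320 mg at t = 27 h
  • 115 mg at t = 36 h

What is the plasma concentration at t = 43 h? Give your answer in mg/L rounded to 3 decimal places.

k = ln 2 / 1 = 0.69315 per h
Dose 1 (390 mg at t=0 h): 390·exp(−0.69315·43) = 0.000 mg/L
Dose 2 (40 mg at t=9 h): 40·exp(−0.69315·34) = 0.000 mg/L
Dose 3 (490 mg at t=18 h): 490·exp(−0.69315·25) = 0.000 mg/L
Dose 4 (320 mg at t=27 h): 320·exp(−0.69315·16) = 0.005 mg/L
Dose 5 (115 mg at t=36 h): 115·exp(−0.69315·7) = 0.898 mg/L
C(43) = 0.000 + 0.000 + 0.000 + 0.005 + 0.898 = 0.903 mg/L

0.903 mg/L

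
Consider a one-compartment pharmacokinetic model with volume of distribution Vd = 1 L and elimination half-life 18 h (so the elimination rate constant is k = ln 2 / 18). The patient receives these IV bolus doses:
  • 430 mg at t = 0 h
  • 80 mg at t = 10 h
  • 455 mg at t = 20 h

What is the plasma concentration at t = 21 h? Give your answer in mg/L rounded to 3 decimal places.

k = ln 2 / 18 = 0.03851 per h
Dose 1 (430 mg at t=0 h): 430·exp(−0.03851·21) = 191.543 mg/L
Dose 2 (80 mg at t=10 h): 80·exp(−0.03851·11) = 52.375 mg/L
Dose 3 (455 mg at t=20 h): 455·exp(−0.03851·1) = 437.812 mg/L
C(21) = 191.543 + 52.375 + 437.812 = 681.730 mg/L

681.730 mg/L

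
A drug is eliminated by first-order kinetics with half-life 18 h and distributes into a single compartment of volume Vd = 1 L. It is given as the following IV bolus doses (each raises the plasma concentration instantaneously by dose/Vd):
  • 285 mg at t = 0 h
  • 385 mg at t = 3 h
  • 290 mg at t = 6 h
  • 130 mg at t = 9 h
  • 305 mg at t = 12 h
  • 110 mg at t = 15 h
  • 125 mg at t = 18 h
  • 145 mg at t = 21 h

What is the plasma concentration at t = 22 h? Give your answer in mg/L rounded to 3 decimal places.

k = ln 2 / 18 = 0.03851 per h
Dose 1 (285 mg at t=0 h): 285·exp(−0.03851·22) = 122.157 mg/L
Dose 2 (385 mg at t=3 h): 385·exp(−0.03851·19) = 185.228 mg/L
Dose 3 (290 mg at t=6 h): 290·exp(−0.03851·16) = 156.609 mg/L
Dose 4 (130 mg at t=9 h): 130·exp(−0.03851·13) = 78.801 mg/L
Dose 5 (305 mg at t=12 h): 305·exp(−0.03851·10) = 207.520 mg/L
Dose 6 (110 mg at t=15 h): 110·exp(−0.03851·7) = 84.009 mg/L
Dose 7 (125 mg at t=18 h): 125·exp(−0.03851·4) = 107.155 mg/L
Dose 8 (145 mg at t=21 h): 145·exp(−0.03851·1) = 139.522 mg/L
C(22) = 122.157 + 185.228 + 156.609 + 78.801 + 207.520 + 84.009 + 107.155 + 139.522 = 1081.003 mg/L

1081.003 mg/L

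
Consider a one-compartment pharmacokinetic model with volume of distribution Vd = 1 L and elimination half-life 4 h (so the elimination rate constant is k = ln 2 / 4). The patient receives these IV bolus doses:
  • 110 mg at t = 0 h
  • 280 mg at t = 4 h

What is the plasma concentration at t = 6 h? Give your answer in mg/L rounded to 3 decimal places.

236.881 mg/L

k = ln 2 / 4 = 0.17329 per h
Dose 1 (110 mg at t=0 h): 110·exp(−0.17329·6) = 38.891 mg/L
Dose 2 (280 mg at t=4 h): 280·exp(−0.17329·2) = 197.990 mg/L
C(6) = 38.891 + 197.990 = 236.881 mg/L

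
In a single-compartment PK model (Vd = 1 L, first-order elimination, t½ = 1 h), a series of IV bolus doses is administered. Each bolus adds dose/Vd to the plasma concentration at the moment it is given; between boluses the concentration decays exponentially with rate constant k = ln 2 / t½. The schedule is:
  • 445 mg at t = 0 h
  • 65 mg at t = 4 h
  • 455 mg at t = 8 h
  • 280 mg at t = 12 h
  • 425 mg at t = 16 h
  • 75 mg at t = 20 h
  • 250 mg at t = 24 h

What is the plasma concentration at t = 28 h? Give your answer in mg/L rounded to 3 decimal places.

16.026 mg/L

k = ln 2 / 1 = 0.69315 per h
Dose 1 (445 mg at t=0 h): 445·exp(−0.69315·28) = 0.000 mg/L
Dose 2 (65 mg at t=4 h): 65·exp(−0.69315·24) = 0.000 mg/L
Dose 3 (455 mg at t=8 h): 455·exp(−0.69315·20) = 0.000 mg/L
Dose 4 (280 mg at t=12 h): 280·exp(−0.69315·16) = 0.004 mg/L
Dose 5 (425 mg at t=16 h): 425·exp(−0.69315·12) = 0.104 mg/L
Dose 6 (75 mg at t=20 h): 75·exp(−0.69315·8) = 0.293 mg/L
Dose 7 (250 mg at t=24 h): 250·exp(−0.69315·4) = 15.625 mg/L
C(28) = 0.000 + 0.000 + 0.000 + 0.004 + 0.104 + 0.293 + 15.625 = 16.026 mg/L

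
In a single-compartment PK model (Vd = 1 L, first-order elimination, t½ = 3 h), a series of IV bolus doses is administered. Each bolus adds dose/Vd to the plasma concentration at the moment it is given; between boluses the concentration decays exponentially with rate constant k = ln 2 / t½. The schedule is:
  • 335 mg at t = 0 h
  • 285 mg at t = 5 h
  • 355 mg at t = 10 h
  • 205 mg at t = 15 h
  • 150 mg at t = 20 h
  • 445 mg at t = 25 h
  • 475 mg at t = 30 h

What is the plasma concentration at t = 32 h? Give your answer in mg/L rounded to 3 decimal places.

403.905 mg/L

k = ln 2 / 3 = 0.23105 per h
Dose 1 (335 mg at t=0 h): 335·exp(−0.23105·32) = 0.206 mg/L
Dose 2 (285 mg at t=5 h): 285·exp(−0.23105·27) = 0.557 mg/L
Dose 3 (355 mg at t=10 h): 355·exp(−0.23105·22) = 2.201 mg/L
Dose 4 (205 mg at t=15 h): 205·exp(−0.23105·17) = 4.036 mg/L
Dose 5 (150 mg at t=20 h): 150·exp(−0.23105·12) = 9.375 mg/L
Dose 6 (445 mg at t=25 h): 445·exp(−0.23105·7) = 88.299 mg/L
Dose 7 (475 mg at t=30 h): 475·exp(−0.23105·2) = 299.231 mg/L
C(32) = 0.206 + 0.557 + 2.201 + 4.036 + 9.375 + 88.299 + 299.231 = 403.905 mg/L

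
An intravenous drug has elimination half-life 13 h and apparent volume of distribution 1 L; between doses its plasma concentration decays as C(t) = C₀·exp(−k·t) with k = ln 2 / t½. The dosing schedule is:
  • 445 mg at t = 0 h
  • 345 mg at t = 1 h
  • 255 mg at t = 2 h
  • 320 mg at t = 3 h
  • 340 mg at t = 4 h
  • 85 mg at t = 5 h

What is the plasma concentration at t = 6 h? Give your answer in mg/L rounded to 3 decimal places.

1452.345 mg/L

k = ln 2 / 13 = 0.05332 per h
Dose 1 (445 mg at t=0 h): 445·exp(−0.05332·6) = 323.164 mg/L
Dose 2 (345 mg at t=1 h): 345·exp(−0.05332·5) = 264.264 mg/L
Dose 3 (255 mg at t=2 h): 255·exp(−0.05332·4) = 206.023 mg/L
Dose 4 (320 mg at t=3 h): 320·exp(−0.05332·3) = 272.698 mg/L
Dose 5 (340 mg at t=4 h): 340·exp(−0.05332·2) = 305.609 mg/L
Dose 6 (85 mg at t=5 h): 85·exp(−0.05332·1) = 80.587 mg/L
C(6) = 323.164 + 264.264 + 206.023 + 272.698 + 305.609 + 80.587 = 1452.345 mg/L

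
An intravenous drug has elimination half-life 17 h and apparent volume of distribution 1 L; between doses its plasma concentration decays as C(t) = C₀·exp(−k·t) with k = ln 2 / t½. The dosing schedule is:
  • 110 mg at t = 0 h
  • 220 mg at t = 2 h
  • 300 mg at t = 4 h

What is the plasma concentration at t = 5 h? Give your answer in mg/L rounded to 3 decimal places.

k = ln 2 / 17 = 0.04077 per h
Dose 1 (110 mg at t=0 h): 110·exp(−0.04077·5) = 89.713 mg/L
Dose 2 (220 mg at t=2 h): 220·exp(−0.04077·3) = 194.670 mg/L
Dose 3 (300 mg at t=4 h): 300·exp(−0.04077·1) = 288.014 mg/L
C(5) = 89.713 + 194.670 + 288.014 = 572.397 mg/L

572.397 mg/L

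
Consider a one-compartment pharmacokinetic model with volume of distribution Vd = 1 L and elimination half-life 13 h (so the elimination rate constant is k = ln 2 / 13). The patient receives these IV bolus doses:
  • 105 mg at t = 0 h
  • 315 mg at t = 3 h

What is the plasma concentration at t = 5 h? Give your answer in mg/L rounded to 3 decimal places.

363.566 mg/L

k = ln 2 / 13 = 0.05332 per h
Dose 1 (105 mg at t=0 h): 105·exp(−0.05332·5) = 80.428 mg/L
Dose 2 (315 mg at t=3 h): 315·exp(−0.05332·2) = 283.138 mg/L
C(5) = 80.428 + 283.138 = 363.566 mg/L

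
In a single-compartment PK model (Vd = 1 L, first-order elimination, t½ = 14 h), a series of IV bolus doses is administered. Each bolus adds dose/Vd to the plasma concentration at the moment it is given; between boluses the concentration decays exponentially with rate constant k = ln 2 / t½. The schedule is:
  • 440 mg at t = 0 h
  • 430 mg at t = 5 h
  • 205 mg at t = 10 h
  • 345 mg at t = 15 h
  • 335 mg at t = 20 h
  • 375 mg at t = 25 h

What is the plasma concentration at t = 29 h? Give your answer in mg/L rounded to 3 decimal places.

1010.427 mg/L

k = ln 2 / 14 = 0.04951 per h
Dose 1 (440 mg at t=0 h): 440·exp(−0.04951·29) = 104.686 mg/L
Dose 2 (430 mg at t=5 h): 430·exp(−0.04951·24) = 131.044 mg/L
Dose 3 (205 mg at t=10 h): 205·exp(−0.04951·19) = 80.023 mg/L
Dose 4 (345 mg at t=15 h): 345·exp(−0.04951·14) = 172.500 mg/L
Dose 5 (335 mg at t=20 h): 335·exp(−0.04951·9) = 214.549 mg/L
Dose 6 (375 mg at t=25 h): 375·exp(−0.04951·4) = 307.626 mg/L
C(29) = 104.686 + 131.044 + 80.023 + 172.500 + 214.549 + 307.626 = 1010.427 mg/L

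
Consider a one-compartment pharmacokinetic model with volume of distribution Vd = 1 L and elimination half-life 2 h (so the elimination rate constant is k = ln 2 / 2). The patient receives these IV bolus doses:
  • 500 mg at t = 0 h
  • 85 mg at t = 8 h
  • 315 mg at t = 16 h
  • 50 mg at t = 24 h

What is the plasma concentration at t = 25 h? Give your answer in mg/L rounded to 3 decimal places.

49.598 mg/L

k = ln 2 / 2 = 0.34657 per h
Dose 1 (500 mg at t=0 h): 500·exp(−0.34657·25) = 0.086 mg/L
Dose 2 (85 mg at t=8 h): 85·exp(−0.34657·17) = 0.235 mg/L
Dose 3 (315 mg at t=16 h): 315·exp(−0.34657·9) = 13.921 mg/L
Dose 4 (50 mg at t=24 h): 50·exp(−0.34657·1) = 35.355 mg/L
C(25) = 0.086 + 0.235 + 13.921 + 35.355 = 49.598 mg/L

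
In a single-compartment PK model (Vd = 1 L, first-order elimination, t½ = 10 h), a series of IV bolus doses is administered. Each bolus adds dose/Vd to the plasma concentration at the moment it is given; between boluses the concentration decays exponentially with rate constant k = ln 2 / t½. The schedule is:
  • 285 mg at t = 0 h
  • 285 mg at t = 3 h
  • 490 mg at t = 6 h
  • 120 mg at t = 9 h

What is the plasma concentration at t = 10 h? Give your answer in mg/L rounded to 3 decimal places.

k = ln 2 / 10 = 0.06931 per h
Dose 1 (285 mg at t=0 h): 285·exp(−0.06931·10) = 142.500 mg/L
Dose 2 (285 mg at t=3 h): 285·exp(−0.06931·7) = 175.438 mg/L
Dose 3 (490 mg at t=6 h): 490·exp(−0.06931·4) = 371.351 mg/L
Dose 4 (120 mg at t=9 h): 120·exp(−0.06931·1) = 111.964 mg/L
C(10) = 142.500 + 175.438 + 371.351 + 111.964 = 801.253 mg/L

801.253 mg/L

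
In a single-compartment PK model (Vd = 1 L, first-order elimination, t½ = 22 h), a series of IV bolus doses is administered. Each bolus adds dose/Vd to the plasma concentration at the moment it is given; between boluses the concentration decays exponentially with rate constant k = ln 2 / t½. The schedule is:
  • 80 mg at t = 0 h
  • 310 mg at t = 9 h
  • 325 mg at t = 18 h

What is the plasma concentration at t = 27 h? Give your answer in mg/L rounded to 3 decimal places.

454.745 mg/L

k = ln 2 / 22 = 0.03151 per h
Dose 1 (80 mg at t=0 h): 80·exp(−0.03151·27) = 34.170 mg/L
Dose 2 (310 mg at t=9 h): 310·exp(−0.03151·18) = 175.818 mg/L
Dose 3 (325 mg at t=18 h): 325·exp(−0.03151·9) = 244.757 mg/L
C(27) = 34.170 + 175.818 + 244.757 = 454.745 mg/L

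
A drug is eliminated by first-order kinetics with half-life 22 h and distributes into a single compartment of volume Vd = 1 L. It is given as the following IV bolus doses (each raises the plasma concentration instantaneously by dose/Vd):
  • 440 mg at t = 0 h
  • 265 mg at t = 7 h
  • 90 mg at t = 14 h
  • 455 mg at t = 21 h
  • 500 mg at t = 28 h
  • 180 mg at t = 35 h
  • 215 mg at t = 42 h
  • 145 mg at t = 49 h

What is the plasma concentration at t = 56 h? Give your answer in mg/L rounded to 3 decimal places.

k = ln 2 / 22 = 0.03151 per h
Dose 1 (440 mg at t=0 h): 440·exp(−0.03151·56) = 75.369 mg/L
Dose 2 (265 mg at t=7 h): 265·exp(−0.03151·49) = 56.594 mg/L
Dose 3 (90 mg at t=14 h): 90·exp(−0.03151·42) = 23.963 mg/L
Dose 4 (455 mg at t=21 h): 455·exp(−0.03151·35) = 151.043 mg/L
Dose 5 (500 mg at t=28 h): 500·exp(−0.03151·28) = 206.938 mg/L
Dose 6 (180 mg at t=35 h): 180·exp(−0.03151·21) = 92.881 mg/L
Dose 7 (215 mg at t=42 h): 215·exp(−0.03151·14) = 138.316 mg/L
Dose 8 (145 mg at t=49 h): 145·exp(−0.03151·7) = 116.302 mg/L
C(56) = 75.369 + 56.594 + 23.963 + 151.043 + 206.938 + 92.881 + 138.316 + 116.302 = 861.407 mg/L

861.407 mg/L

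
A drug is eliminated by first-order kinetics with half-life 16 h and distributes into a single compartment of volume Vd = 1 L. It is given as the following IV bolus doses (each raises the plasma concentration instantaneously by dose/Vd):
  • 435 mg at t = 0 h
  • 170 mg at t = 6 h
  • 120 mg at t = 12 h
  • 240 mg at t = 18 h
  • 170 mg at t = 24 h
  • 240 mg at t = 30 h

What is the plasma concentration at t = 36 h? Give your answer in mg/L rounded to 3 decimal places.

576.409 mg/L

k = ln 2 / 16 = 0.04332 per h
Dose 1 (435 mg at t=0 h): 435·exp(−0.04332·36) = 91.447 mg/L
Dose 2 (170 mg at t=6 h): 170·exp(−0.04332·30) = 46.347 mg/L
Dose 3 (120 mg at t=12 h): 120·exp(−0.04332·24) = 42.426 mg/L
Dose 4 (240 mg at t=18 h): 240·exp(−0.04332·18) = 110.040 mg/L
Dose 5 (170 mg at t=24 h): 170·exp(−0.04332·12) = 101.083 mg/L
Dose 6 (240 mg at t=30 h): 240·exp(−0.04332·6) = 185.065 mg/L
C(36) = 91.447 + 46.347 + 42.426 + 110.040 + 101.083 + 185.065 = 576.409 mg/L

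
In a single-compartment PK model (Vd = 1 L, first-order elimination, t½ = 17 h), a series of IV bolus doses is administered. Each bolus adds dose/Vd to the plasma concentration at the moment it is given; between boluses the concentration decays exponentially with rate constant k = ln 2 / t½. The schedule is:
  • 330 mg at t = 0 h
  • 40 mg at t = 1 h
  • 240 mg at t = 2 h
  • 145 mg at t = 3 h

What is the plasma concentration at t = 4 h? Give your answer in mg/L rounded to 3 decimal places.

k = ln 2 / 17 = 0.04077 per h
Dose 1 (330 mg at t=0 h): 330·exp(−0.04077·4) = 280.339 mg/L
Dose 2 (40 mg at t=1 h): 40·exp(−0.04077·3) = 35.395 mg/L
Dose 3 (240 mg at t=2 h): 240·exp(−0.04077·2) = 221.206 mg/L
Dose 4 (145 mg at t=3 h): 145·exp(−0.04077·1) = 139.207 mg/L
C(4) = 280.339 + 35.395 + 221.206 + 139.207 = 676.146 mg/L

676.146 mg/L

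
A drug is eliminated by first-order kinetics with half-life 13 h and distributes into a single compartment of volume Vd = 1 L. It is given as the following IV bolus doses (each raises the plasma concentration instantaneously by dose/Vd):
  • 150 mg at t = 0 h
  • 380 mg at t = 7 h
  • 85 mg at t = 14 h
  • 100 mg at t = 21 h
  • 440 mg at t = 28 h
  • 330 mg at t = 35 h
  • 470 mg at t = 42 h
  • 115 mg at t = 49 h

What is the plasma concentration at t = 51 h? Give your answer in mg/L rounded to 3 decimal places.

742.216 mg/L

k = ln 2 / 13 = 0.05332 per h
Dose 1 (150 mg at t=0 h): 150·exp(−0.05332·51) = 9.888 mg/L
Dose 2 (380 mg at t=7 h): 380·exp(−0.05332·44) = 36.384 mg/L
Dose 3 (85 mg at t=14 h): 85·exp(−0.05332·37) = 11.821 mg/L
Dose 4 (100 mg at t=21 h): 100·exp(−0.05332·30) = 20.198 mg/L
Dose 5 (440 mg at t=28 h): 440·exp(−0.05332·23) = 129.081 mg/L
Dose 6 (330 mg at t=35 h): 330·exp(−0.05332·16) = 140.610 mg/L
Dose 7 (470 mg at t=42 h): 470·exp(−0.05332·9) = 290.866 mg/L
Dose 8 (115 mg at t=49 h): 115·exp(−0.05332·2) = 103.368 mg/L
C(51) = 9.888 + 36.384 + 11.821 + 20.198 + 129.081 + 140.610 + 290.866 + 103.368 = 742.216 mg/L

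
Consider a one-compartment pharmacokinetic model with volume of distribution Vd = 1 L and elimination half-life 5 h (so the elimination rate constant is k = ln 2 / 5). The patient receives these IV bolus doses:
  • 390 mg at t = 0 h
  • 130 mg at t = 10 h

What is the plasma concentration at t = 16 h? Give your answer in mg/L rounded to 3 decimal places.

99.025 mg/L

k = ln 2 / 5 = 0.13863 per h
Dose 1 (390 mg at t=0 h): 390·exp(−0.13863·16) = 42.439 mg/L
Dose 2 (130 mg at t=10 h): 130·exp(−0.13863·6) = 56.586 mg/L
C(16) = 42.439 + 56.586 = 99.025 mg/L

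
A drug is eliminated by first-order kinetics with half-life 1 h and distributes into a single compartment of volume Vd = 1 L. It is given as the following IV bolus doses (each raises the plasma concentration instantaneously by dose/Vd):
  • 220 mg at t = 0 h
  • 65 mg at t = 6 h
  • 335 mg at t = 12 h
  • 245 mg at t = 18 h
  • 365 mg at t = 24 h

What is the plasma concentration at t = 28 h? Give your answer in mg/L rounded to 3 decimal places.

k = ln 2 / 1 = 0.69315 per h
Dose 1 (220 mg at t=0 h): 220·exp(−0.69315·28) = 0.000 mg/L
Dose 2 (65 mg at t=6 h): 65·exp(−0.69315·22) = 0.000 mg/L
Dose 3 (335 mg at t=12 h): 335·exp(−0.69315·16) = 0.005 mg/L
Dose 4 (245 mg at t=18 h): 245·exp(−0.69315·10) = 0.239 mg/L
Dose 5 (365 mg at t=24 h): 365·exp(−0.69315·4) = 22.812 mg/L
C(28) = 0.000 + 0.000 + 0.005 + 0.239 + 22.812 = 23.057 mg/L

23.057 mg/L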